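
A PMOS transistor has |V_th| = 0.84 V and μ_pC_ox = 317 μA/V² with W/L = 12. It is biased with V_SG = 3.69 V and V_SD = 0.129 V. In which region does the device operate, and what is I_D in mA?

k_p = μ_pC_ox · (W/L) = 3.804 mA/V².
V_ov = V_SG − |V_th| = 3.69 − 0.84 = 2.85 V.
Since V_SD = 0.129 V < V_ov = 2.85 V, the device is in the triode region.
I_D = k_p [V_ov · V_SD − ½ V_SD²] = 3.804 × [2.85 × 0.129 − 0.5 × 0.129²] = 1.37 mA.

Triode; I_D = 1.37 mA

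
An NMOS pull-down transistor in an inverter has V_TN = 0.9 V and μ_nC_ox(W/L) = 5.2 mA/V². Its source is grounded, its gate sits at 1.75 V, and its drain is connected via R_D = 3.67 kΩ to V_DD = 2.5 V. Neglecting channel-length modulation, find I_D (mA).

V_GS = V_G = 1.75 V, so V_ov = 1.75 − 0.9 = 0.85 V.
Assume saturation: I_D = ½ k_n V_ov² = 0.5 × 5.2 × 0.85² = 1.88 mA, giving V_DS = V_DD − I_D R_D = 2.5 − 1.88 × 3.67 = -4.39 V.
But -4.39 V < V_ov = 0.85 V, so the device is actually in triode.
In triode I_D = k_n[V_ov V_DS − ½ V_DS²] and I_D = (V_DD − V_DS)/R_D. Equating: 9.54 V_DS² − 17.22 V_DS + 2.5 = 0, giving V_DS = 0.159 V (the root below V_ov).
I_D = (2.5 − 0.159) / 3.67 = 0.638 mA.

I_D = 0.638 mA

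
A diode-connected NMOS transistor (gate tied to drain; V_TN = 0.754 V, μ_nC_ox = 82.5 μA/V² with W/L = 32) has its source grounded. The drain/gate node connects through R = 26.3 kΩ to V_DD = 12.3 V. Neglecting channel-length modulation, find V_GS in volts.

V_GS = 1.32 V

With gate tied to drain, V_GS = V_DS ≥ V_GS − V_TN, so the device is in saturation.
k_n = μ_nC_ox · (W/L) = 2.64 mA/V².
KCL at the drain: ½ k_n (V_GS − V_TN)² = (V_DD − V_GS)/R.
Let x = V_GS − 0.754. Then 34.7 x² + x − 11.55 = 0, giving x = 0.562 V (positive root), so V_GS = 1.32 V.
I_D = (V_DD − V_GS)/R = (12.3 − 1.32) / 26.3 = 0.418 mA.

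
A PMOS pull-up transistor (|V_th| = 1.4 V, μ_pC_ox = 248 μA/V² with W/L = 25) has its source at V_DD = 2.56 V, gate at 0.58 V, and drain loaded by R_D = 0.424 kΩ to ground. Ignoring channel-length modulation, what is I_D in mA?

V_SG = V_DD − V_G = 2.56 − 0.58 = 1.98 V, so V_ov = 1.98 − 1.4 = 0.58 V.
k_p = μ_pC_ox · (W/L) = 6.2 mA/V².
Assume saturation: I_D = ½ k_p V_ov² = 0.5 × 6.2 × 0.58² = 1.04 mA, giving V_SD = V_DD − I_D R_D = 2.56 − 1.04 × 0.424 = 2.12 V.
V_SD = 2.12 V ≥ V_ov = 0.58 V, confirming saturation.

I_D = 1.04 mA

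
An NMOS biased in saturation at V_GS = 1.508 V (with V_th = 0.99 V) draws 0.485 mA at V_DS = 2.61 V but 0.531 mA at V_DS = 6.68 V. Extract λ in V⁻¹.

λ = 0.0248 V⁻¹

With V_GS fixed, I_D ∝ (1 + λ V_DS) in saturation, so I_D2/I_D1 = (1 + λ V_DS2)/(1 + λ V_DS1).
0.531/0.485 = 1.095 = (1 + 6.68 λ)/(1 + 2.61 λ).
Solving: λ (I_D1 V_DS2 − I_D2 V_DS1) = I_D2 − I_D1, so λ = (0.531 − 0.485) / (0.485 × 6.68 − 0.531 × 2.61) = 0.046 / 1.85 = 0.0248 V⁻¹.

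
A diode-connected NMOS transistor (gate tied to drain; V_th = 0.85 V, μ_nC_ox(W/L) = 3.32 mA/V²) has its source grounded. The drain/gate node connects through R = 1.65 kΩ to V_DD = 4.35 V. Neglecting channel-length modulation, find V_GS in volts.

V_GS = 1.81 V

With gate tied to drain, V_GS = V_DS ≥ V_GS − V_th, so the device is in saturation.
KCL at the drain: ½ k_n (V_GS − V_th)² = (V_DD − V_GS)/R.
Let x = V_GS − 0.85. Then 2.74 x² + x − 3.5 = 0, giving x = 0.963 V (positive root), so V_GS = 1.81 V.
I_D = (V_DD − V_GS)/R = (4.35 − 1.81) / 1.65 = 1.54 mA.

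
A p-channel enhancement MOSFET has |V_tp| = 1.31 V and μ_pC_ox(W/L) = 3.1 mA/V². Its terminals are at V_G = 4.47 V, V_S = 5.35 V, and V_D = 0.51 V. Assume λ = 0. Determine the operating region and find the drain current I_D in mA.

Cutoff; I_D = 0 mA

V_SG = V_S − V_G = 5.35 − 4.47 = 0.88 V; V_SD = V_S − V_D = 5.35 − 0.51 = 4.84 V.
V_SG = 0.88 V < |V_tp| = 1.31 V, so the transistor is in cutoff.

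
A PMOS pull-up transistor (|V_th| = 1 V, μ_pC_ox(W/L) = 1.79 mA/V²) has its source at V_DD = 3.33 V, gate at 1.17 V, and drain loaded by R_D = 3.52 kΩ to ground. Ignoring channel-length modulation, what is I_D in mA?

V_SG = V_DD − V_G = 3.33 − 1.17 = 2.16 V, so V_ov = 2.16 − 1 = 1.16 V.
Assume saturation: I_D = ½ k_p V_ov² = 0.5 × 1.79 × 1.16² = 1.2 mA, giving V_SD = V_DD − I_D R_D = 3.33 − 1.2 × 3.52 = -0.909 V.
But -0.909 V < V_ov = 1.16 V, so the device is actually in triode.
In triode I_D = k_p[V_ov V_SD − ½ V_SD²] and I_D = (V_DD − V_SD)/R_D. Equating: 3.15 V_SD² − 8.309 V_SD + 3.33 = 0, giving V_SD = 0.493 V (the root below V_ov).
I_D = (3.33 − 0.493) / 3.52 = 0.806 mA.

I_D = 0.806 mA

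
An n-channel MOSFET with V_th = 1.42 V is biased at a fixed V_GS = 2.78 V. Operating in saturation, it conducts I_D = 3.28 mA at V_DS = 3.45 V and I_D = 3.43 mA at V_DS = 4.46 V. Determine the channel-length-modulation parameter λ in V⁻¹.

With V_GS fixed, I_D ∝ (1 + λ V_DS) in saturation, so I_D2/I_D1 = (1 + λ V_DS2)/(1 + λ V_DS1).
3.43/3.28 = 1.046 = (1 + 4.46 λ)/(1 + 3.45 λ).
Solving: λ (I_D1 V_DS2 − I_D2 V_DS1) = I_D2 − I_D1, so λ = (3.43 − 3.28) / (3.28 × 4.46 − 3.43 × 3.45) = 0.15 / 2.8 = 0.0537 V⁻¹.

λ = 0.0537 V⁻¹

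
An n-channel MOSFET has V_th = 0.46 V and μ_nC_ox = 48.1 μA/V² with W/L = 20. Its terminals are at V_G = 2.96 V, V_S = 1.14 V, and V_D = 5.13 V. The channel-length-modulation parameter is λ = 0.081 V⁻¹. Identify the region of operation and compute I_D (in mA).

V_GS = V_G − V_S = 2.96 − 1.14 = 1.82 V; V_DS = V_D − V_S = 5.13 − 1.14 = 3.99 V.
k_n = μ_nC_ox · (W/L) = 0.962 mA/V².
V_ov = V_GS − V_th = 1.82 − 0.46 = 1.36 V.
Since V_DS = 3.99 V ≥ V_ov = 1.36 V, the device is in saturation.
I_D = ½ k_n V_ov² (1 + λ V_DS) = 0.5 × 0.962 × 1.36² × (1 + 0.081 × 3.99) = 1.18 mA.

Saturation; I_D = 1.18 mA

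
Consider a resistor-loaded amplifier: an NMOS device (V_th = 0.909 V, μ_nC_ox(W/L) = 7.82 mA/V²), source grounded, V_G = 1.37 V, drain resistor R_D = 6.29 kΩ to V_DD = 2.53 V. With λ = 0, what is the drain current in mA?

V_GS = V_G = 1.37 V, so V_ov = 1.37 − 0.909 = 0.461 V.
Assume saturation: I_D = ½ k_n V_ov² = 0.5 × 7.82 × 0.461² = 0.831 mA, giving V_DS = V_DD − I_D R_D = 2.53 − 0.831 × 6.29 = -2.7 V.
But -2.7 V < V_ov = 0.461 V, so the device is actually in triode.
In triode I_D = k_n[V_ov V_DS − ½ V_DS²] and I_D = (V_DD − V_DS)/R_D. Equating: 24.6 V_DS² − 23.68 V_DS + 2.53 = 0, giving V_DS = 0.122 V (the root below V_ov).
I_D = (2.53 − 0.122) / 6.29 = 0.383 mA.

I_D = 0.383 mA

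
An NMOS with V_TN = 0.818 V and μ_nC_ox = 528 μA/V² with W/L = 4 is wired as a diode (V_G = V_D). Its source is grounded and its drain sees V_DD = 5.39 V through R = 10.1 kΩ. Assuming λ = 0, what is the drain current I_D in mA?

I_D = 0.392 mA

With gate tied to drain, V_GS = V_DS ≥ V_GS − V_TN, so the device is in saturation.
k_n = μ_nC_ox · (W/L) = 2.112 mA/V².
KCL at the drain: ½ k_n (V_GS − V_TN)² = (V_DD − V_GS)/R.
Let x = V_GS − 0.818. Then 10.7 x² + x − 4.572 = 0, giving x = 0.61 V (positive root), so V_GS = 1.43 V.
I_D = (V_DD − V_GS)/R = (5.39 − 1.43) / 10.1 = 0.392 mA.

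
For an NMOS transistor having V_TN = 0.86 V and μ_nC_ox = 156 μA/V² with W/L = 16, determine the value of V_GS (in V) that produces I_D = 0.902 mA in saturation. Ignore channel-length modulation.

k_n = μ_nC_ox · (W/L) = 2.496 mA/V².
In saturation I_D = ½ k_n (V_GS − V_TN)², so V_GS − V_TN = √(2 I_D / k_n) = √(2 × 0.902 / 2.496) = 0.85 V.
V_GS = 0.86 + 0.85 = 1.71 V.

V_GS = 1.71 V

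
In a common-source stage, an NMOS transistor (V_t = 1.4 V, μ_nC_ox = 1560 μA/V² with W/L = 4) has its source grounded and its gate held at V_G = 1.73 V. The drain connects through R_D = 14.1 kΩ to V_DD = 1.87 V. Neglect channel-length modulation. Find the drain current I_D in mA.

I_D = 0.128 mA

V_GS = V_G = 1.73 V, so V_ov = 1.73 − 1.4 = 0.33 V.
k_n = μ_nC_ox · (W/L) = 6.24 mA/V².
Assume saturation: I_D = ½ k_n V_ov² = 0.5 × 6.24 × 0.33² = 0.34 mA, giving V_DS = V_DD − I_D R_D = 1.87 − 0.34 × 14.1 = -2.92 V.
But -2.92 V < V_ov = 0.33 V, so the device is actually in triode.
In triode I_D = k_n[V_ov V_DS − ½ V_DS²] and I_D = (V_DD − V_DS)/R_D. Equating: 44 V_DS² − 30.03 V_DS + 1.87 = 0, giving V_DS = 0.0693 V (the root below V_ov).
I_D = (1.87 − 0.0693) / 14.1 = 0.128 mA.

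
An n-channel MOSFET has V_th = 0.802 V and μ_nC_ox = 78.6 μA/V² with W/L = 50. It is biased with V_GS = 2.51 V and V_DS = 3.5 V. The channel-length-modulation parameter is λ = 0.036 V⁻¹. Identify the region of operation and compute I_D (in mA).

Saturation; I_D = 6.45 mA

k_n = μ_nC_ox · (W/L) = 3.93 mA/V².
V_ov = V_GS − V_th = 2.51 − 0.802 = 1.71 V.
Since V_DS = 3.5 V ≥ V_ov = 1.71 V, the device is in saturation.
I_D = ½ k_n V_ov² (1 + λ V_DS) = 0.5 × 3.93 × 1.71² × (1 + 0.036 × 3.5) = 6.45 mA.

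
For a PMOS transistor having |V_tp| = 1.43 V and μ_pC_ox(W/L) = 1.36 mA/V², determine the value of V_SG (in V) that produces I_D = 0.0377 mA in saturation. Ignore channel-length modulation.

In saturation I_D = ½ k_p (V_SG − |V_tp|)², so V_SG − |V_tp| = √(2 I_D / k_p) = √(2 × 0.0377 / 1.36) = 0.235 V.
V_SG = 1.43 + 0.235 = 1.67 V.

V_SG = 1.67 V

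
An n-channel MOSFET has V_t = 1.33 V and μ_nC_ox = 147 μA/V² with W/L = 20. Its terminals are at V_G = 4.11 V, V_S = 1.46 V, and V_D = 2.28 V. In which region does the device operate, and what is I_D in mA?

Triode; I_D = 2.19 mA

V_GS = V_G − V_S = 4.11 − 1.46 = 2.65 V; V_DS = V_D − V_S = 2.28 − 1.46 = 0.82 V.
k_n = μ_nC_ox · (W/L) = 2.94 mA/V².
V_ov = V_GS − V_t = 2.65 − 1.33 = 1.32 V.
Since V_DS = 0.82 V < V_ov = 1.32 V, the device is in the triode region.
I_D = k_n [V_ov · V_DS − ½ V_DS²] = 2.94 × [1.32 × 0.82 − 0.5 × 0.82²] = 2.19 mA.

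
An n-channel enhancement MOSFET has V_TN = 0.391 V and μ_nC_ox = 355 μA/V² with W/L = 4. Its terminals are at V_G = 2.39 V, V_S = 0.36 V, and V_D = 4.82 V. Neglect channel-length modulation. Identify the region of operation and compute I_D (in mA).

V_GS = V_G − V_S = 2.39 − 0.36 = 2.03 V; V_DS = V_D − V_S = 4.82 − 0.36 = 4.46 V.
k_n = μ_nC_ox · (W/L) = 1.42 mA/V².
V_ov = V_GS − V_TN = 2.03 − 0.391 = 1.64 V.
Since V_DS = 4.46 V ≥ V_ov = 1.64 V, the device is in saturation.
I_D = ½ k_n V_ov² = 0.5 × 1.42 × 1.64² = 1.91 mA.

Saturation; I_D = 1.91 mA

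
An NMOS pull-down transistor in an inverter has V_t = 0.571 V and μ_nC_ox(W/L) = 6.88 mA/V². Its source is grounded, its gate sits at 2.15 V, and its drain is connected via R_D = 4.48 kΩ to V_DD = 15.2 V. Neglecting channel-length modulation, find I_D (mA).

V_GS = V_G = 2.15 V, so V_ov = 2.15 − 0.571 = 1.58 V.
Assume saturation: I_D = ½ k_n V_ov² = 0.5 × 6.88 × 1.58² = 8.58 mA, giving V_DS = V_DD − I_D R_D = 15.2 − 8.58 × 4.48 = -23.2 V.
But -23.2 V < V_ov = 1.58 V, so the device is actually in triode.
In triode I_D = k_n[V_ov V_DS − ½ V_DS²] and I_D = (V_DD − V_DS)/R_D. Equating: 15.4 V_DS² − 49.67 V_DS + 15.2 = 0, giving V_DS = 0.342 V (the root below V_ov).
I_D = (15.2 − 0.342) / 4.48 = 3.32 mA.

I_D = 3.32 mA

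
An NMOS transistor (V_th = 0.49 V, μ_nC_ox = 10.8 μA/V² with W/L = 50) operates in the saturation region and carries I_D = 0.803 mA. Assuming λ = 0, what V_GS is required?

k_n = μ_nC_ox · (W/L) = 0.54 mA/V².
In saturation I_D = ½ k_n (V_GS − V_th)², so V_GS − V_th = √(2 I_D / k_n) = √(2 × 0.803 / 0.54) = 1.72 V.
V_GS = 0.49 + 1.72 = 2.21 V.

V_GS = 2.21 V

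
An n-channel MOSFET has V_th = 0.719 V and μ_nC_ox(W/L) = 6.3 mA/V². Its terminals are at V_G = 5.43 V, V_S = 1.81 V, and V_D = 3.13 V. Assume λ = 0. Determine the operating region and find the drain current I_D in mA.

Triode; I_D = 18.6 mA

V_GS = V_G − V_S = 5.43 − 1.81 = 3.62 V; V_DS = V_D − V_S = 3.13 − 1.81 = 1.32 V.
V_ov = V_GS − V_th = 3.62 − 0.719 = 2.9 V.
Since V_DS = 1.32 V < V_ov = 2.9 V, the device is in the triode region.
I_D = k_n [V_ov · V_DS − ½ V_DS²] = 6.3 × [2.9 × 1.32 − 0.5 × 1.32²] = 18.6 mA.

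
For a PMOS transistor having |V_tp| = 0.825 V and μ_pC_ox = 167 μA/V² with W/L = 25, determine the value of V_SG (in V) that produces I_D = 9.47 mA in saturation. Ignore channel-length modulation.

k_p = μ_pC_ox · (W/L) = 4.175 mA/V².
In saturation I_D = ½ k_p (V_SG − |V_tp|)², so V_SG − |V_tp| = √(2 I_D / k_p) = √(2 × 9.47 / 4.175) = 2.13 V.
V_SG = 0.825 + 2.13 = 2.95 V.

V_SG = 2.95 V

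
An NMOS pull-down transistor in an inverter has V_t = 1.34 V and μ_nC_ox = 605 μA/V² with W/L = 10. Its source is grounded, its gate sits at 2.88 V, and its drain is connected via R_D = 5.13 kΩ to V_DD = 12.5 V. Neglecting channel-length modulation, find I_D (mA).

I_D = 2.38 mA

V_GS = V_G = 2.88 V, so V_ov = 2.88 − 1.34 = 1.54 V.
k_n = μ_nC_ox · (W/L) = 6.05 mA/V².
Assume saturation: I_D = ½ k_n V_ov² = 0.5 × 6.05 × 1.54² = 7.17 mA, giving V_DS = V_DD − I_D R_D = 12.5 − 7.17 × 5.13 = -24.3 V.
But -24.3 V < V_ov = 1.54 V, so the device is actually in triode.
In triode I_D = k_n[V_ov V_DS − ½ V_DS²] and I_D = (V_DD − V_DS)/R_D. Equating: 15.5 V_DS² − 48.8 V_DS + 12.5 = 0, giving V_DS = 0.281 V (the root below V_ov).
I_D = (12.5 − 0.281) / 5.13 = 2.38 mA.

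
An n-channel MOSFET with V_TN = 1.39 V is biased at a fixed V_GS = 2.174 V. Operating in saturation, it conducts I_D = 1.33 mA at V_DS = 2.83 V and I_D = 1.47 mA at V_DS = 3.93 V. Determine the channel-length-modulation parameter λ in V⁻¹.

λ = 0.131 V⁻¹

With V_GS fixed, I_D ∝ (1 + λ V_DS) in saturation, so I_D2/I_D1 = (1 + λ V_DS2)/(1 + λ V_DS1).
1.47/1.33 = 1.105 = (1 + 3.93 λ)/(1 + 2.83 λ).
Solving: λ (I_D1 V_DS2 − I_D2 V_DS1) = I_D2 − I_D1, so λ = (1.47 − 1.33) / (1.33 × 3.93 − 1.47 × 2.83) = 0.14 / 1.07 = 0.131 V⁻¹.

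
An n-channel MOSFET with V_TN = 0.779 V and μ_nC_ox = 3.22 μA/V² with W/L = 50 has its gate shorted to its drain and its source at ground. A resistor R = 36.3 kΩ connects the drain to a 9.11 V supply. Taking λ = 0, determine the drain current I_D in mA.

With gate tied to drain, V_GS = V_DS ≥ V_GS − V_TN, so the device is in saturation.
k_n = μ_nC_ox · (W/L) = 0.161 mA/V².
KCL at the drain: ½ k_n (V_GS − V_TN)² = (V_DD − V_GS)/R.
Let x = V_GS − 0.779. Then 2.92 x² + x − 8.331 = 0, giving x = 1.53 V (positive root), so V_GS = 2.31 V.
I_D = (V_DD − V_GS)/R = (9.11 − 2.31) / 36.3 = 0.187 mA.

I_D = 0.187 mA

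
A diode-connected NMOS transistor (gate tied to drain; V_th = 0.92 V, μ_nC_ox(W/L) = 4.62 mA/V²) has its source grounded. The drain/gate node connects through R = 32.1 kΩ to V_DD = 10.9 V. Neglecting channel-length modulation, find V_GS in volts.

With gate tied to drain, V_GS = V_DS ≥ V_GS − V_th, so the device is in saturation.
KCL at the drain: ½ k_n (V_GS − V_th)² = (V_DD − V_GS)/R.
Let x = V_GS − 0.92. Then 74.2 x² + x − 9.98 = 0, giving x = 0.36 V (positive root), so V_GS = 1.28 V.
I_D = (V_DD − V_GS)/R = (10.9 − 1.28) / 32.1 = 0.3 mA.

V_GS = 1.28 V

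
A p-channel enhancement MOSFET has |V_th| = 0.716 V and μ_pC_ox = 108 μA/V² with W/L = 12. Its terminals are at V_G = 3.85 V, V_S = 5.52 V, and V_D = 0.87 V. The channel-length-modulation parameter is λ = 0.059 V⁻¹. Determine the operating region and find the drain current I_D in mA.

V_SG = V_S − V_G = 5.52 − 3.85 = 1.67 V; V_SD = V_S − V_D = 5.52 − 0.87 = 4.65 V.
k_p = μ_pC_ox · (W/L) = 1.296 mA/V².
V_ov = V_SG − |V_th| = 1.67 − 0.716 = 0.954 V.
Since V_SD = 4.65 V ≥ V_ov = 0.954 V, the device is in saturation.
I_D = ½ k_p V_ov² (1 + λ V_SD) = 0.5 × 1.296 × 0.954² × (1 + 0.059 × 4.65) = 0.752 mA.

Saturation; I_D = 0.752 mA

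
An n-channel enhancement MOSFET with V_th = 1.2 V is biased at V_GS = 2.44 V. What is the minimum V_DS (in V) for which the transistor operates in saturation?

The boundary between triode and saturation is V_DS = V_GS − V_th = V_ov.
V_ov = 2.44 − 1.2 = 1.24 V.

V_DS,sat = 1.24 V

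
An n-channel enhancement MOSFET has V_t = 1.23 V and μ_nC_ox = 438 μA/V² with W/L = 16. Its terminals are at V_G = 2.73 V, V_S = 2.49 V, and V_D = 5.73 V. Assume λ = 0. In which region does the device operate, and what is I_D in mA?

Cutoff; I_D = 0 mA

V_GS = V_G − V_S = 2.73 − 2.49 = 0.24 V; V_DS = V_D − V_S = 5.73 − 2.49 = 3.24 V.
V_GS = 0.24 V < V_t = 1.23 V, so the transistor is in cutoff.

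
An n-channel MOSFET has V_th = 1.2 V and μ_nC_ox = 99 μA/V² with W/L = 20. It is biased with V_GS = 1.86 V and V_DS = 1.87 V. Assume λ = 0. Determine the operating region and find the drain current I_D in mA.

k_n = μ_nC_ox · (W/L) = 1.98 mA/V².
V_ov = V_GS − V_th = 1.86 − 1.2 = 0.66 V.
Since V_DS = 1.87 V ≥ V_ov = 0.66 V, the device is in saturation.
I_D = ½ k_n V_ov² = 0.5 × 1.98 × 0.66² = 0.431 mA.

Saturation; I_D = 0.431 mA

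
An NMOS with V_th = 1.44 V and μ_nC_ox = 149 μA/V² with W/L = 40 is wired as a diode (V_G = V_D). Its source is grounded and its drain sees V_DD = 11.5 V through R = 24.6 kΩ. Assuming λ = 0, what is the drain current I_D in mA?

With gate tied to drain, V_GS = V_DS ≥ V_GS − V_th, so the device is in saturation.
k_n = μ_nC_ox · (W/L) = 5.96 mA/V².
KCL at the drain: ½ k_n (V_GS − V_th)² = (V_DD − V_GS)/R.
Let x = V_GS − 1.44. Then 73.3 x² + x − 10.06 = 0, giving x = 0.364 V (positive root), so V_GS = 1.8 V.
I_D = (V_DD − V_GS)/R = (11.5 − 1.8) / 24.6 = 0.394 mA.

I_D = 0.394 mA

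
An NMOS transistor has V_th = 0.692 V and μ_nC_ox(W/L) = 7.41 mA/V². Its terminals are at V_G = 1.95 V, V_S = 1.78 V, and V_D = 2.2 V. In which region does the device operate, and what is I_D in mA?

Cutoff; I_D = 0 mA

V_GS = V_G − V_S = 1.95 − 1.78 = 0.17 V; V_DS = V_D − V_S = 2.2 − 1.78 = 0.42 V.
V_GS = 0.17 V < V_th = 0.692 V, so the transistor is in cutoff.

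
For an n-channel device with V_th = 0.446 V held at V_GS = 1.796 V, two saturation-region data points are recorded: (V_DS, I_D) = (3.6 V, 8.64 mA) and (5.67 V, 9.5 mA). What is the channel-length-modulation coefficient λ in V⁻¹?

λ = 0.0582 V⁻¹

With V_GS fixed, I_D ∝ (1 + λ V_DS) in saturation, so I_D2/I_D1 = (1 + λ V_DS2)/(1 + λ V_DS1).
9.5/8.64 = 1.1 = (1 + 5.67 λ)/(1 + 3.6 λ).
Solving: λ (I_D1 V_DS2 − I_D2 V_DS1) = I_D2 − I_D1, so λ = (9.5 − 8.64) / (8.64 × 5.67 − 9.5 × 3.6) = 0.86 / 14.8 = 0.0582 V⁻¹.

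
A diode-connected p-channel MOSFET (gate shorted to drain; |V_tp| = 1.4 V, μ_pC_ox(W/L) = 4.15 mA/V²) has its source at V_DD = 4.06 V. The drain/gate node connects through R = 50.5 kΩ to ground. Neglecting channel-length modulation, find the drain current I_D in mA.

I_D = 0.0496 mA

With gate tied to drain, V_SG = V_SD ≥ V_SG − |V_tp|, so the device is in saturation.
KCL at the drain: ½ k_p (V_SG − |V_tp|)² = (V_DD − V_SG)/R.
Let x = V_SG − 1.4. Then 105 x² + x − 2.66 = 0, giving x = 0.155 V (positive root), so V_SG = 1.55 V.
I_D = (V_DD − V_SG)/R = (4.06 − 1.55) / 50.5 = 0.0496 mA.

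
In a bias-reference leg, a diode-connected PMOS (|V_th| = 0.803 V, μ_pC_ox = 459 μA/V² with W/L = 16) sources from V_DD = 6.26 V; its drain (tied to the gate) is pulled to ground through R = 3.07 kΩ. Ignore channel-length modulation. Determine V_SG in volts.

With gate tied to drain, V_SG = V_SD ≥ V_SG − |V_th|, so the device is in saturation.
k_p = μ_pC_ox · (W/L) = 7.344 mA/V².
KCL at the drain: ½ k_p (V_SG − |V_th|)² = (V_DD − V_SG)/R.
Let x = V_SG − 0.803. Then 11.3 x² + x − 5.457 = 0, giving x = 0.653 V (positive root), so V_SG = 1.46 V.
I_D = (V_DD − V_SG)/R = (6.26 − 1.46) / 3.07 = 1.56 mA.

V_SG = 1.46 V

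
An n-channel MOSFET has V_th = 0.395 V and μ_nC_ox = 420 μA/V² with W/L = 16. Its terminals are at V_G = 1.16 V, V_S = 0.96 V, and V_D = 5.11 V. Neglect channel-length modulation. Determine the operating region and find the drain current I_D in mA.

V_GS = V_G − V_S = 1.16 − 0.96 = 0.2 V; V_DS = V_D − V_S = 5.11 − 0.96 = 4.15 V.
V_GS = 0.2 V < V_th = 0.395 V, so the transistor is in cutoff.

Cutoff; I_D = 0 mA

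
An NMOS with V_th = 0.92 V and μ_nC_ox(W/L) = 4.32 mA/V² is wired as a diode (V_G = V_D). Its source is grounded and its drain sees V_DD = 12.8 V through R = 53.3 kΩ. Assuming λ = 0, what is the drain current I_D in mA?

With gate tied to drain, V_GS = V_DS ≥ V_GS − V_th, so the device is in saturation.
KCL at the drain: ½ k_n (V_GS − V_th)² = (V_DD − V_GS)/R.
Let x = V_GS − 0.92. Then 115 x² + x − 11.88 = 0, giving x = 0.317 V (positive root), so V_GS = 1.24 V.
I_D = (V_DD − V_GS)/R = (12.8 − 1.24) / 53.3 = 0.217 mA.

I_D = 0.217 mA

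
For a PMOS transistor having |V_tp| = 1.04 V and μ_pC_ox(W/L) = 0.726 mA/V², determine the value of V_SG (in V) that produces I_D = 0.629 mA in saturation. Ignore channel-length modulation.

V_SG = 2.36 V

In saturation I_D = ½ k_p (V_SG − |V_tp|)², so V_SG − |V_tp| = √(2 I_D / k_p) = √(2 × 0.629 / 0.726) = 1.32 V.
V_SG = 1.04 + 1.32 = 2.36 V.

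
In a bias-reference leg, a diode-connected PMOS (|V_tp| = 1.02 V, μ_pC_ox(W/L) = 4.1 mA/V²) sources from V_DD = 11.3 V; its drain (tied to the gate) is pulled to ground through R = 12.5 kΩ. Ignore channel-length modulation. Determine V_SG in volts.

With gate tied to drain, V_SG = V_SD ≥ V_SG − |V_tp|, so the device is in saturation.
KCL at the drain: ½ k_p (V_SG − |V_tp|)² = (V_DD − V_SG)/R.
Let x = V_SG − 1.02. Then 25.6 x² + x − 10.28 = 0, giving x = 0.614 V (positive root), so V_SG = 1.63 V.
I_D = (V_DD − V_SG)/R = (11.3 − 1.63) / 12.5 = 0.773 mA.

V_SG = 1.63 V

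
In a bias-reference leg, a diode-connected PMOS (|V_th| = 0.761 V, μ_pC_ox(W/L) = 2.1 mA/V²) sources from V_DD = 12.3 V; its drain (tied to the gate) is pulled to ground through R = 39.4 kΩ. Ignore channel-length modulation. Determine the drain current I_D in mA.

I_D = 0.280 mA

With gate tied to drain, V_SG = V_SD ≥ V_SG − |V_th|, so the device is in saturation.
KCL at the drain: ½ k_p (V_SG − |V_th|)² = (V_DD − V_SG)/R.
Let x = V_SG − 0.761. Then 41.4 x² + x − 11.54 = 0, giving x = 0.516 V (positive root), so V_SG = 1.28 V.
I_D = (V_DD − V_SG)/R = (12.3 − 1.28) / 39.4 = 0.28 mA.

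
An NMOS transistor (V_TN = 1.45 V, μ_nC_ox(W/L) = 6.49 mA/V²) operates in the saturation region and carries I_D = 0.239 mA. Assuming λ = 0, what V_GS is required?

In saturation I_D = ½ k_n (V_GS − V_TN)², so V_GS − V_TN = √(2 I_D / k_n) = √(2 × 0.239 / 6.49) = 0.271 V.
V_GS = 1.45 + 0.271 = 1.72 V.

V_GS = 1.72 V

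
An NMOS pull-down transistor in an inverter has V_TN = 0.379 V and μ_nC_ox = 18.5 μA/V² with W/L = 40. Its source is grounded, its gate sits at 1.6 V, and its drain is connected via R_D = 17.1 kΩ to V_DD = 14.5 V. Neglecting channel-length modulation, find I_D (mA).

V_GS = V_G = 1.6 V, so V_ov = 1.6 − 0.379 = 1.22 V.
k_n = μ_nC_ox · (W/L) = 0.74 mA/V².
Assume saturation: I_D = ½ k_n V_ov² = 0.5 × 0.74 × 1.22² = 0.552 mA, giving V_DS = V_DD − I_D R_D = 14.5 − 0.552 × 17.1 = 5.07 V.
V_DS = 5.07 V ≥ V_ov = 1.22 V, confirming saturation.

I_D = 0.552 mA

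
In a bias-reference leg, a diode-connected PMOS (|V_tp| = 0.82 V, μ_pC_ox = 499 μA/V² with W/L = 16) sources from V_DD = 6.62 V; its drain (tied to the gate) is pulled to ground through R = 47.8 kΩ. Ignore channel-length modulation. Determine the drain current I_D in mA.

I_D = 0.118 mA

With gate tied to drain, V_SG = V_SD ≥ V_SG − |V_tp|, so the device is in saturation.
k_p = μ_pC_ox · (W/L) = 7.984 mA/V².
KCL at the drain: ½ k_p (V_SG − |V_tp|)² = (V_DD − V_SG)/R.
Let x = V_SG − 0.82. Then 191 x² + x − 5.8 = 0, giving x = 0.172 V (positive root), so V_SG = 0.992 V.
I_D = (V_DD − V_SG)/R = (6.62 − 0.992) / 47.8 = 0.118 mA.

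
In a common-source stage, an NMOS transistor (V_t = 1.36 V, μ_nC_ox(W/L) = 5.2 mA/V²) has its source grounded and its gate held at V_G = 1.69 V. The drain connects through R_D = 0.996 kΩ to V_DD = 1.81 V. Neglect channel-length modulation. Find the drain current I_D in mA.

I_D = 0.283 mA

V_GS = V_G = 1.69 V, so V_ov = 1.69 − 1.36 = 0.33 V.
Assume saturation: I_D = ½ k_n V_ov² = 0.5 × 5.2 × 0.33² = 0.283 mA, giving V_DS = V_DD − I_D R_D = 1.81 − 0.283 × 0.996 = 1.53 V.
V_DS = 1.53 V ≥ V_ov = 0.33 V, confirming saturation.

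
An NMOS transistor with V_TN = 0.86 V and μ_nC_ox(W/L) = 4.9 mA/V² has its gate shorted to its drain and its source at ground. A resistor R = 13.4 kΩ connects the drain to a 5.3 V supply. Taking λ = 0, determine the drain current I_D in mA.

I_D = 0.305 mA

With gate tied to drain, V_GS = V_DS ≥ V_GS − V_TN, so the device is in saturation.
KCL at the drain: ½ k_n (V_GS − V_TN)² = (V_DD − V_GS)/R.
Let x = V_GS − 0.86. Then 32.8 x² + x − 4.44 = 0, giving x = 0.353 V (positive root), so V_GS = 1.21 V.
I_D = (V_DD − V_GS)/R = (5.3 − 1.21) / 13.4 = 0.305 mA.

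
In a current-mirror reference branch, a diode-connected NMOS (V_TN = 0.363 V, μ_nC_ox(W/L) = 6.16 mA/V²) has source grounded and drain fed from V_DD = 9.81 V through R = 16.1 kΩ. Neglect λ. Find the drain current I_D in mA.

I_D = 0.560 mA

With gate tied to drain, V_GS = V_DS ≥ V_GS − V_TN, so the device is in saturation.
KCL at the drain: ½ k_n (V_GS − V_TN)² = (V_DD − V_GS)/R.
Let x = V_GS − 0.363. Then 49.6 x² + x − 9.447 = 0, giving x = 0.427 V (positive root), so V_GS = 0.79 V.
I_D = (V_DD − V_GS)/R = (9.81 − 0.79) / 16.1 = 0.56 mA.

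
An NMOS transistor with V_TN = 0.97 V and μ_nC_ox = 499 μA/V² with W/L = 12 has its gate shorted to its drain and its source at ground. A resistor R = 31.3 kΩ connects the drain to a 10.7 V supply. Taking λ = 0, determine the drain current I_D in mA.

I_D = 0.301 mA

With gate tied to drain, V_GS = V_DS ≥ V_GS − V_TN, so the device is in saturation.
k_n = μ_nC_ox · (W/L) = 5.988 mA/V².
KCL at the drain: ½ k_n (V_GS − V_TN)² = (V_DD − V_GS)/R.
Let x = V_GS − 0.97. Then 93.7 x² + x − 9.73 = 0, giving x = 0.317 V (positive root), so V_GS = 1.29 V.
I_D = (V_DD − V_GS)/R = (10.7 − 1.29) / 31.3 = 0.301 mA.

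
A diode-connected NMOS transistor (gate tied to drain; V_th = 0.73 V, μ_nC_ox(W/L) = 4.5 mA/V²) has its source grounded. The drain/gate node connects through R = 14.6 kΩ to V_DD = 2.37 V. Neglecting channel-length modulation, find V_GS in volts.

V_GS = 0.939 V

With gate tied to drain, V_GS = V_DS ≥ V_GS − V_th, so the device is in saturation.
KCL at the drain: ½ k_n (V_GS − V_th)² = (V_DD − V_GS)/R.
Let x = V_GS − 0.73. Then 32.9 x² + x − 1.64 = 0, giving x = 0.209 V (positive root), so V_GS = 0.939 V.
I_D = (V_DD − V_GS)/R = (2.37 − 0.939) / 14.6 = 0.098 mA.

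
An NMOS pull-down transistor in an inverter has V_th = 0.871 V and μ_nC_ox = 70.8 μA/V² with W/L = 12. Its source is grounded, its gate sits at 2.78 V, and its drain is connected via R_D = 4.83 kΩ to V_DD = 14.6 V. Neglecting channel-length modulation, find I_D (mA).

V_GS = V_G = 2.78 V, so V_ov = 2.78 − 0.871 = 1.91 V.
k_n = μ_nC_ox · (W/L) = 0.8496 mA/V².
Assume saturation: I_D = ½ k_n V_ov² = 0.5 × 0.8496 × 1.91² = 1.55 mA, giving V_DS = V_DD − I_D R_D = 14.6 − 1.55 × 4.83 = 7.12 V.
V_DS = 7.12 V ≥ V_ov = 1.91 V, confirming saturation.

I_D = 1.55 mA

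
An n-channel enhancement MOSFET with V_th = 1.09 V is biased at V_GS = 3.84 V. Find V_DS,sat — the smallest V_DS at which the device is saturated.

V_DS,sat = 2.75 V

The boundary between triode and saturation is V_DS = V_GS − V_th = V_ov.
V_ov = 3.84 − 1.09 = 2.75 V.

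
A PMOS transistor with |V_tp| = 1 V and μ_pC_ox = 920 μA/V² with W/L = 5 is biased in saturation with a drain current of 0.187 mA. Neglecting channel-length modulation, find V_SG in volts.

k_p = μ_pC_ox · (W/L) = 4.6 mA/V².
In saturation I_D = ½ k_p (V_SG − |V_tp|)², so V_SG − |V_tp| = √(2 I_D / k_p) = √(2 × 0.187 / 4.6) = 0.285 V.
V_SG = 1 + 0.285 = 1.29 V.

V_SG = 1.29 V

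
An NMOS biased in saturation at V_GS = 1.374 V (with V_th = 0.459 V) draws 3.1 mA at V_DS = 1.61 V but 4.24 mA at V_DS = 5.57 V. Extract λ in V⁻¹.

With V_GS fixed, I_D ∝ (1 + λ V_DS) in saturation, so I_D2/I_D1 = (1 + λ V_DS2)/(1 + λ V_DS1).
4.24/3.1 = 1.368 = (1 + 5.57 λ)/(1 + 1.61 λ).
Solving: λ (I_D1 V_DS2 − I_D2 V_DS1) = I_D2 − I_D1, so λ = (4.24 − 3.1) / (3.1 × 5.57 − 4.24 × 1.61) = 1.14 / 10.4 = 0.109 V⁻¹.

λ = 0.109 V⁻¹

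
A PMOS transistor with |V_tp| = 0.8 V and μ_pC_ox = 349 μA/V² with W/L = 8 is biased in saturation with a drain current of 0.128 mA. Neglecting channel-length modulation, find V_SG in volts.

k_p = μ_pC_ox · (W/L) = 2.792 mA/V².
In saturation I_D = ½ k_p (V_SG − |V_tp|)², so V_SG − |V_tp| = √(2 I_D / k_p) = √(2 × 0.128 / 2.792) = 0.303 V.
V_SG = 0.8 + 0.303 = 1.1 V.

V_SG = 1.10 V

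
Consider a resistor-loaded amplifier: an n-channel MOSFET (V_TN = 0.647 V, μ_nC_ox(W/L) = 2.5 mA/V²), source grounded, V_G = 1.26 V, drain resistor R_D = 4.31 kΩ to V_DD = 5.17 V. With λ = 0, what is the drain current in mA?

I_D = 0.470 mA

V_GS = V_G = 1.26 V, so V_ov = 1.26 − 0.647 = 0.613 V.
Assume saturation: I_D = ½ k_n V_ov² = 0.5 × 2.5 × 0.613² = 0.47 mA, giving V_DS = V_DD − I_D R_D = 5.17 − 0.47 × 4.31 = 3.15 V.
V_DS = 3.15 V ≥ V_ov = 0.613 V, confirming saturation.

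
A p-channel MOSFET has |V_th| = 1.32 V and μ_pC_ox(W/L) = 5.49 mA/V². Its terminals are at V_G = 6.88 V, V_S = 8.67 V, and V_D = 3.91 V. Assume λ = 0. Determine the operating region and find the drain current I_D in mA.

V_SG = V_S − V_G = 8.67 − 6.88 = 1.79 V; V_SD = V_S − V_D = 8.67 − 3.91 = 4.76 V.
V_ov = V_SG − |V_th| = 1.79 − 1.32 = 0.47 V.
Since V_SD = 4.76 V ≥ V_ov = 0.47 V, the device is in saturation.
I_D = ½ k_p V_ov² = 0.5 × 5.49 × 0.47² = 0.606 mA.

Saturation; I_D = 0.606 mA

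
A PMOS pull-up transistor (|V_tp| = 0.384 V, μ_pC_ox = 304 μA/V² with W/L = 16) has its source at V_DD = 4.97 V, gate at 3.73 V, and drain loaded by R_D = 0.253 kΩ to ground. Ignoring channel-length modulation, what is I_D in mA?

V_SG = V_DD − V_G = 4.97 − 3.73 = 1.24 V, so V_ov = 1.24 − 0.384 = 0.856 V.
k_p = μ_pC_ox · (W/L) = 4.864 mA/V².
Assume saturation: I_D = ½ k_p V_ov² = 0.5 × 4.864 × 0.856² = 1.78 mA, giving V_SD = V_DD − I_D R_D = 4.97 − 1.78 × 0.253 = 4.52 V.
V_SD = 4.52 V ≥ V_ov = 0.856 V, confirming saturation.

I_D = 1.78 mA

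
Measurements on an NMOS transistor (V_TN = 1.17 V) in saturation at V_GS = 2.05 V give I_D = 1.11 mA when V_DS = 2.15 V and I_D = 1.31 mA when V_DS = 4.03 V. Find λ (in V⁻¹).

With V_GS fixed, I_D ∝ (1 + λ V_DS) in saturation, so I_D2/I_D1 = (1 + λ V_DS2)/(1 + λ V_DS1).
1.31/1.11 = 1.18 = (1 + 4.03 λ)/(1 + 2.15 λ).
Solving: λ (I_D1 V_DS2 − I_D2 V_DS1) = I_D2 − I_D1, so λ = (1.31 − 1.11) / (1.11 × 4.03 − 1.31 × 2.15) = 0.2 / 1.66 = 0.121 V⁻¹.

λ = 0.121 V⁻¹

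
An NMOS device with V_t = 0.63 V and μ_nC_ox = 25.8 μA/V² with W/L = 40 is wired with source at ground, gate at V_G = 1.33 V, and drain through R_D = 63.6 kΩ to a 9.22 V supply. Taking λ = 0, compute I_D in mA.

I_D = 0.141 mA

V_GS = V_G = 1.33 V, so V_ov = 1.33 − 0.63 = 0.7 V.
k_n = μ_nC_ox · (W/L) = 1.032 mA/V².
Assume saturation: I_D = ½ k_n V_ov² = 0.5 × 1.032 × 0.7² = 0.253 mA, giving V_DS = V_DD − I_D R_D = 9.22 − 0.253 × 63.6 = -6.86 V.
But -6.86 V < V_ov = 0.7 V, so the device is actually in triode.
In triode I_D = k_n[V_ov V_DS − ½ V_DS²] and I_D = (V_DD − V_DS)/R_D. Equating: 32.8 V_DS² − 46.94 V_DS + 9.22 = 0, giving V_DS = 0.235 V (the root below V_ov).
I_D = (9.22 − 0.235) / 63.6 = 0.141 mA.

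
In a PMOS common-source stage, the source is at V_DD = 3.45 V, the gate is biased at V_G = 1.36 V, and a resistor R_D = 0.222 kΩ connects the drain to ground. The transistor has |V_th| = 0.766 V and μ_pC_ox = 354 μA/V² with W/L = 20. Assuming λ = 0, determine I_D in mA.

I_D = 6.21 mA

V_SG = V_DD − V_G = 3.45 − 1.36 = 2.09 V, so V_ov = 2.09 − 0.766 = 1.32 V.
k_p = μ_pC_ox · (W/L) = 7.08 mA/V².
Assume saturation: I_D = ½ k_p V_ov² = 0.5 × 7.08 × 1.32² = 6.21 mA, giving V_SD = V_DD − I_D R_D = 3.45 − 6.21 × 0.222 = 2.07 V.
V_SD = 2.07 V ≥ V_ov = 1.32 V, confirming saturation.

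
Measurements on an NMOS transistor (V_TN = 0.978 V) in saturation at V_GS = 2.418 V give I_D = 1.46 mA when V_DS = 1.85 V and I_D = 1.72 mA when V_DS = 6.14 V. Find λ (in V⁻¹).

λ = 0.0450 V⁻¹

With V_GS fixed, I_D ∝ (1 + λ V_DS) in saturation, so I_D2/I_D1 = (1 + λ V_DS2)/(1 + λ V_DS1).
1.72/1.46 = 1.178 = (1 + 6.14 λ)/(1 + 1.85 λ).
Solving: λ (I_D1 V_DS2 − I_D2 V_DS1) = I_D2 − I_D1, so λ = (1.72 − 1.46) / (1.46 × 6.14 − 1.72 × 1.85) = 0.26 / 5.78 = 0.045 V⁻¹.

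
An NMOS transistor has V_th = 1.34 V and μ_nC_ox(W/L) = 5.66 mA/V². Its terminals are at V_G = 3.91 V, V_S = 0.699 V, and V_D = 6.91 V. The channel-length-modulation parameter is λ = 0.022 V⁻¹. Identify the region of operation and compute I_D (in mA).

V_GS = V_G − V_S = 3.91 − 0.699 = 3.21 V; V_DS = V_D − V_S = 6.91 − 0.699 = 6.21 V.
V_ov = V_GS − V_th = 3.21 − 1.34 = 1.87 V.
Since V_DS = 6.21 V ≥ V_ov = 1.87 V, the device is in saturation.
I_D = ½ k_n V_ov² (1 + λ V_DS) = 0.5 × 5.66 × 1.87² × (1 + 0.022 × 6.21) = 11.3 mA.

Saturation; I_D = 11.3 mA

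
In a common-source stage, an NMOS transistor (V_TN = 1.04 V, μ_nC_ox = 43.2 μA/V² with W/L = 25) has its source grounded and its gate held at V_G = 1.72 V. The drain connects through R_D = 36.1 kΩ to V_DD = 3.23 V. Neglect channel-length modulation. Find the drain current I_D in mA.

V_GS = V_G = 1.72 V, so V_ov = 1.72 − 1.04 = 0.68 V.
k_n = μ_nC_ox · (W/L) = 1.08 mA/V².
Assume saturation: I_D = ½ k_n V_ov² = 0.5 × 1.08 × 0.68² = 0.25 mA, giving V_DS = V_DD − I_D R_D = 3.23 − 0.25 × 36.1 = -5.78 V.
But -5.78 V < V_ov = 0.68 V, so the device is actually in triode.
In triode I_D = k_n[V_ov V_DS − ½ V_DS²] and I_D = (V_DD − V_DS)/R_D. Equating: 19.5 V_DS² − 27.51 V_DS + 3.23 = 0, giving V_DS = 0.129 V (the root below V_ov).
I_D = (3.23 − 0.129) / 36.1 = 0.0859 mA.

I_D = 0.0859 mA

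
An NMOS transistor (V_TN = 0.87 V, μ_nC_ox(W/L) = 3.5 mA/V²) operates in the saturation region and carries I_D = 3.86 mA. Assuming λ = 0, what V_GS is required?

In saturation I_D = ½ k_n (V_GS − V_TN)², so V_GS − V_TN = √(2 I_D / k_n) = √(2 × 3.86 / 3.5) = 1.49 V.
V_GS = 0.87 + 1.49 = 2.36 V.

V_GS = 2.36 V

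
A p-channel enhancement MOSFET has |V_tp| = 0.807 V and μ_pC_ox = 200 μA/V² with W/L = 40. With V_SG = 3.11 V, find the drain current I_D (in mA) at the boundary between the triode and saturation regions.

I_D = 21.2 mA

At the boundary V_SD = V_ov = V_SG − |V_tp| = 3.11 − 0.807 = 2.3 V.
k_p = μ_pC_ox · (W/L) = 8 mA/V².
I_D = ½ k_p V_ov² = 0.5 × 8 × 2.3² = 21.2 mA.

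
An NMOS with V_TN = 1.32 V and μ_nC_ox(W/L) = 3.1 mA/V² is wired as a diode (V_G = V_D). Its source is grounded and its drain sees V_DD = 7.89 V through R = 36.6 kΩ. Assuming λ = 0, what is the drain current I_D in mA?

I_D = 0.170 mA

With gate tied to drain, V_GS = V_DS ≥ V_GS − V_TN, so the device is in saturation.
KCL at the drain: ½ k_n (V_GS − V_TN)² = (V_DD − V_GS)/R.
Let x = V_GS − 1.32. Then 56.7 x² + x − 6.57 = 0, giving x = 0.332 V (positive root), so V_GS = 1.65 V.
I_D = (V_DD − V_GS)/R = (7.89 − 1.65) / 36.6 = 0.17 mA.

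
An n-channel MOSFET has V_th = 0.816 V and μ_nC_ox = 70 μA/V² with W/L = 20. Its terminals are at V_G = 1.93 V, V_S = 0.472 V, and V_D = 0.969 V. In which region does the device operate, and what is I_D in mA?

V_GS = V_G − V_S = 1.93 − 0.472 = 1.46 V; V_DS = V_D − V_S = 0.969 − 0.472 = 0.497 V.
k_n = μ_nC_ox · (W/L) = 1.4 mA/V².
V_ov = V_GS − V_th = 1.46 − 0.816 = 0.642 V.
Since V_DS = 0.497 V < V_ov = 0.642 V, the device is in the triode region.
I_D = k_n [V_ov · V_DS − ½ V_DS²] = 1.4 × [0.642 × 0.497 − 0.5 × 0.497²] = 0.274 mA.

Triode; I_D = 0.274 mA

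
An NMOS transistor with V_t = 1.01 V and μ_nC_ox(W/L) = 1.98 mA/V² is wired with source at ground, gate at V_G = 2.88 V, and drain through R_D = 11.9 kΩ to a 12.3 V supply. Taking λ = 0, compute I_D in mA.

I_D = 1.01 mA

V_GS = V_G = 2.88 V, so V_ov = 2.88 − 1.01 = 1.87 V.
Assume saturation: I_D = ½ k_n V_ov² = 0.5 × 1.98 × 1.87² = 3.46 mA, giving V_DS = V_DD − I_D R_D = 12.3 − 3.46 × 11.9 = -28.9 V.
But -28.9 V < V_ov = 1.87 V, so the device is actually in triode.
In triode I_D = k_n[V_ov V_DS − ½ V_DS²] and I_D = (V_DD − V_DS)/R_D. Equating: 11.8 V_DS² − 45.06 V_DS + 12.3 = 0, giving V_DS = 0.296 V (the root below V_ov).
I_D = (12.3 − 0.296) / 11.9 = 1.01 mA.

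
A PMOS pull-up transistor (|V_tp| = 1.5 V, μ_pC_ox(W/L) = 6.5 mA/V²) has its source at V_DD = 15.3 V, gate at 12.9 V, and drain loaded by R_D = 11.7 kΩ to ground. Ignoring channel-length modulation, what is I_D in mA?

V_SG = V_DD − V_G = 15.3 − 12.9 = 2.4 V, so V_ov = 2.4 − 1.5 = 0.9 V.
Assume saturation: I_D = ½ k_p V_ov² = 0.5 × 6.5 × 0.9² = 2.63 mA, giving V_SD = V_DD − I_D R_D = 15.3 − 2.63 × 11.7 = -15.5 V.
But -15.5 V < V_ov = 0.9 V, so the device is actually in triode.
In triode I_D = k_p[V_ov V_SD − ½ V_SD²] and I_D = (V_DD − V_SD)/R_D. Equating: 38 V_SD² − 69.45 V_SD + 15.3 = 0, giving V_SD = 0.256 V (the root below V_ov).
I_D = (15.3 − 0.256) / 11.7 = 1.29 mA.

I_D = 1.29 mA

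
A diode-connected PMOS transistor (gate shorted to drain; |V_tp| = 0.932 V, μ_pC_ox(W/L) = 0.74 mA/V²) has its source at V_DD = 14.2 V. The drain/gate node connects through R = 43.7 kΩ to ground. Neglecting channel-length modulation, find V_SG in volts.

With gate tied to drain, V_SG = V_SD ≥ V_SG − |V_tp|, so the device is in saturation.
KCL at the drain: ½ k_p (V_SG − |V_tp|)² = (V_DD − V_SG)/R.
Let x = V_SG − 0.932. Then 16.2 x² + x − 13.27 = 0, giving x = 0.875 V (positive root), so V_SG = 1.81 V.
I_D = (V_DD − V_SG)/R = (14.2 − 1.81) / 43.7 = 0.284 mA.

V_SG = 1.81 V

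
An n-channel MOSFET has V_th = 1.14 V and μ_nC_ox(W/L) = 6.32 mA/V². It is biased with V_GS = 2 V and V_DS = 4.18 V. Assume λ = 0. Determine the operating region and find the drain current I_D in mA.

Saturation; I_D = 2.34 mA

V_ov = V_GS − V_th = 2 − 1.14 = 0.86 V.
Since V_DS = 4.18 V ≥ V_ov = 0.86 V, the device is in saturation.
I_D = ½ k_n V_ov² = 0.5 × 6.32 × 0.86² = 2.34 mA.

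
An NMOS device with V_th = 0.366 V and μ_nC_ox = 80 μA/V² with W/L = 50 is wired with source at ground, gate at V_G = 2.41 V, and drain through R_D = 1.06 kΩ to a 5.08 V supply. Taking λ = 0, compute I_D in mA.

V_GS = V_G = 2.41 V, so V_ov = 2.41 − 0.366 = 2.04 V.
k_n = μ_nC_ox · (W/L) = 4 mA/V².
Assume saturation: I_D = ½ k_n V_ov² = 0.5 × 4 × 2.04² = 8.36 mA, giving V_DS = V_DD − I_D R_D = 5.08 − 8.36 × 1.06 = -3.78 V.
But -3.78 V < V_ov = 2.04 V, so the device is actually in triode.
In triode I_D = k_n[V_ov V_DS − ½ V_DS²] and I_D = (V_DD − V_DS)/R_D. Equating: 2.12 V_DS² − 9.667 V_DS + 5.08 = 0, giving V_DS = 0.606 V (the root below V_ov).
I_D = (5.08 − 0.606) / 1.06 = 4.22 mA.

I_D = 4.22 mA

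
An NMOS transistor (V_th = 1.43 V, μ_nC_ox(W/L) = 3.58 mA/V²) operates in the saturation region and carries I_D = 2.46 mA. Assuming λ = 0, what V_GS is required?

V_GS = 2.60 V

In saturation I_D = ½ k_n (V_GS − V_th)², so V_GS − V_th = √(2 I_D / k_n) = √(2 × 2.46 / 3.58) = 1.17 V.
V_GS = 1.43 + 1.17 = 2.6 V.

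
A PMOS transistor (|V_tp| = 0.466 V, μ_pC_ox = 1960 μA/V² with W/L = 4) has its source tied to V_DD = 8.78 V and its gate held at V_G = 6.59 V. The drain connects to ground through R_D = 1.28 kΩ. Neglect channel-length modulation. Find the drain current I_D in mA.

V_SG = V_DD − V_G = 8.78 − 6.59 = 2.19 V, so V_ov = 2.19 − 0.466 = 1.72 V.
k_p = μ_pC_ox · (W/L) = 7.84 mA/V².
Assume saturation: I_D = ½ k_p V_ov² = 0.5 × 7.84 × 1.72² = 11.7 mA, giving V_SD = V_DD − I_D R_D = 8.78 − 11.7 × 1.28 = -6.13 V.
But -6.13 V < V_ov = 1.72 V, so the device is actually in triode.
In triode I_D = k_p[V_ov V_SD − ½ V_SD²] and I_D = (V_DD − V_SD)/R_D. Equating: 5.02 V_SD² − 18.3 V_SD + 8.78 = 0, giving V_SD = 0.568 V (the root below V_ov).
I_D = (8.78 − 0.568) / 1.28 = 6.42 mA.

I_D = 6.42 mA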